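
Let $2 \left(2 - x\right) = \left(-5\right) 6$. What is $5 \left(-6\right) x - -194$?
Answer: $-316$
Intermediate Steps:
$x = 17$ ($x = 2 - \frac{\left(-5\right) 6}{2} = 2 - -15 = 2 + 15 = 17$)
$5 \left(-6\right) x - -194 = 5 \left(-6\right) 17 - -194 = \left(-30\right) 17 + 194 = -510 + 194 = -316$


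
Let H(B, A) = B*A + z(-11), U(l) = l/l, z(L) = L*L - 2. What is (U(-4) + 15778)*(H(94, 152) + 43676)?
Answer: 916491657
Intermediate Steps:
z(L) = -2 + L**2 (z(L) = L**2 - 2 = -2 + L**2)
U(l) = 1
H(B, A) = 119 + A*B (H(B, A) = B*A + (-2 + (-11)**2) = A*B + (-2 + 121) = A*B + 119 = 119 + A*B)
(U(-4) + 15778)*(H(94, 152) + 43676) = (1 + 15778)*((119 + 152*94) + 43676) = 15779*((119 + 14288) + 43676) = 15779*(14407 + 43676) = 15779*58083 = 916491657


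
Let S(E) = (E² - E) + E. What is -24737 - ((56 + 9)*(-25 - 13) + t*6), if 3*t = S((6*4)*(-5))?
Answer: -51067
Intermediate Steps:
S(E) = E²
t = 4800 (t = ((6*4)*(-5))²/3 = (24*(-5))²/3 = (⅓)*(-120)² = (⅓)*14400 = 4800)
-24737 - ((56 + 9)*(-25 - 13) + t*6) = -24737 - ((56 + 9)*(-25 - 13) + 4800*6) = -24737 - (65*(-38) + 28800) = -24737 - (-2470 + 28800) = -24737 - 1*26330 = -24737 - 26330 = -51067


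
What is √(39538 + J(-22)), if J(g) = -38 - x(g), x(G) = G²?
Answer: 2*√9754 ≈ 197.52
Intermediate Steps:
J(g) = -38 - g²
√(39538 + J(-22)) = √(39538 + (-38 - 1*(-22)²)) = √(39538 + (-38 - 1*484)) = √(39538 + (-38 - 484)) = √(39538 - 522) = √39016 = 2*√9754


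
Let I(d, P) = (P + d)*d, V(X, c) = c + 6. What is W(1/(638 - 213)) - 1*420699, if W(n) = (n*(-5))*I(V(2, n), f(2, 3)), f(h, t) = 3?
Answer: -6459054094501/15353125 ≈ -4.2070e+5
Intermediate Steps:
V(X, c) = 6 + c
I(d, P) = d*(P + d)
W(n) = -5*n*(6 + n)*(9 + n) (W(n) = (n*(-5))*((6 + n)*(3 + (6 + n))) = (-5*n)*((6 + n)*(9 + n)) = -5*n*(6 + n)*(9 + n))
W(1/(638 - 213)) - 1*420699 = -5*(6 + 1/(638 - 213))*(9 + 1/(638 - 213))/(638 - 213) - 1*420699 = -5*(6 + 1/425)*(9 + 1/425)/425 - 420699 = -5*1/425*(6 + 1/425)*(9 + 1/425) - 420699 = -5*1/425*2551/425*3826/425 - 420699 = -9760126/15353125 - 420699 = -6459054094501/15353125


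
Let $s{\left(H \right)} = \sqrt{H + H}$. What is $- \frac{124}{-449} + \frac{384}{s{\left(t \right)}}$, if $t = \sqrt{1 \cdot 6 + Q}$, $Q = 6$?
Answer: $\frac{124}{449} + 64 \cdot 3^{\frac{3}{4}} \approx 146.16$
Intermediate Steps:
$t = 2 \sqrt{3}$ ($t = \sqrt{1 \cdot 6 + 6} = \sqrt{6 + 6} = \sqrt{12} = 2 \sqrt{3} \approx 3.4641$)
$s{\left(H \right)} = \sqrt{2} \sqrt{H}$ ($s{\left(H \right)} = \sqrt{2 H} = \sqrt{2} \sqrt{H}$)
$- \frac{124}{-449} + \frac{384}{s{\left(t \right)}} = - \frac{124}{-449} + \frac{384}{\sqrt{2} \sqrt{2 \sqrt{3}}} = \left(-124\right) \left(- \frac{1}{449}\right) + \frac{384}{\sqrt{2} \sqrt{2} \sqrt[4]{3}} = \frac{124}{449} + \frac{384}{2 \sqrt[4]{3}} = \frac{124}{449} + 384 \frac{3^{\frac{3}{4}}}{6} = \frac{124}{449} + 64 \cdot 3^{\frac{3}{4}}$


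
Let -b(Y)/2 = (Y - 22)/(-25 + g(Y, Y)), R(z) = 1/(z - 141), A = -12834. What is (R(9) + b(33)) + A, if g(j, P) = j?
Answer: -423613/33 ≈ -12837.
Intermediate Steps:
R(z) = 1/(-141 + z)
b(Y) = -2*(-22 + Y)/(-25 + Y) (b(Y) = -2*(Y - 22)/(-25 + Y) = -2*(-22 + Y)/(-25 + Y))
(R(9) + b(33)) + A = (1/(-141 + 9) + 2*(22 - 1*33)/(-25 + 33)) - 12834 = (1/(-132) + 2*(22 - 33)/8) - 12834 = (-1/132 + 2*(⅛)*(-11)) - 12834 = (-1/132 - 11/4) - 12834 = -91/33 - 12834 = -423613/33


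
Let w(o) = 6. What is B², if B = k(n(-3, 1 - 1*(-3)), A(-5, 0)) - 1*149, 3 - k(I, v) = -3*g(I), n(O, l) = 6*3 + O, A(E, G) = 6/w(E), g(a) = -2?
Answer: 23104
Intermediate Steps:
A(E, G) = 1 (A(E, G) = 6/6 = (⅙)*6 = 1)
n(O, l) = 18 + O
k(I, v) = -3 (k(I, v) = 3 - (-3)*(-2) = 3 - 1*6 = 3 - 6 = -3)
B = -152 (B = -3 - 1*149 = -3 - 149 = -152)
B² = (-152)² = 23104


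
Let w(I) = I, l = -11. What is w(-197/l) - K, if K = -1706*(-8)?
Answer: -149931/11 ≈ -13630.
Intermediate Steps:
K = 13648
w(-197/l) - K = -197/(-11) - 1*13648 = -197*(-1/11) - 13648 = 197/11 - 13648 = -149931/11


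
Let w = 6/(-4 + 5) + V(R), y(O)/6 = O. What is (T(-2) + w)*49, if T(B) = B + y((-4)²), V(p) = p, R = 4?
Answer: 5096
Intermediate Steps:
y(O) = 6*O
T(B) = 96 + B (T(B) = B + 6*(-4)² = B + 6*16 = B + 96 = 96 + B)
w = 10 (w = 6/(-4 + 5) + 4 = 6/1 + 4 = 6*1 + 4 = 6 + 4 = 10)
(T(-2) + w)*49 = ((96 - 2) + 10)*49 = (94 + 10)*49 = 104*49 = 5096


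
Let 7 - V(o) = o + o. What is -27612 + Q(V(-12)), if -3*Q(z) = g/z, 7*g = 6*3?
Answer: -5991810/217 ≈ -27612.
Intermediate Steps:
V(o) = 7 - 2*o (V(o) = 7 - (o + o) = 7 - 2*o)
g = 18/7 (g = (6*3)/7 = (1/7)*18 = 18/7 ≈ 2.5714)
Q(z) = -6/(7*z)
-27612 + Q(V(-12)) = -27612 - 6/(7*(7 - 2*(-12))) = -27612 - 6/(7*(7 + 24)) = -27612 - 6/7/31 = -27612 - 6/7*1/31 = -27612 - 6/217 = -5991810/217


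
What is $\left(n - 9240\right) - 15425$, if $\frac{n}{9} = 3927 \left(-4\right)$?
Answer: $-166037$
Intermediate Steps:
$n = -141372$ ($n = 9 \cdot 3927 \left(-4\right) = 9 \left(-15708\right) = -141372$)
$\left(n - 9240\right) - 15425 = \left(-141372 - 9240\right) - 15425 = -150612 - 15425 = -166037$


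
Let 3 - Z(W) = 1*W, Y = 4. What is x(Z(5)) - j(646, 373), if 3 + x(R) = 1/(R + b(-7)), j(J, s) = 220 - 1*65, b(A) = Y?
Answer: -315/2 ≈ -157.50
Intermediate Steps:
b(A) = 4
Z(W) = 3 - W
j(J, s) = 155 (j(J, s) = 220 - 65 = 155)
x(R) = -3 + 1/(4 + R) (x(R) = -3 + 1/(R + 4) = -3 + 1/(4 + R))
x(Z(5)) - j(646, 373) = (-11 - 3*(3 - 1*5))/(4 + (3 - 1*5)) - 1*155 = (-11 - 3*(3 - 5))/(4 + (3 - 5)) - 155 = (-11 - 3*(-2))/(4 - 2) - 155 = (-11 + 6)/2 - 155 = (½)*(-5) - 155 = -5/2 - 155 = -315/2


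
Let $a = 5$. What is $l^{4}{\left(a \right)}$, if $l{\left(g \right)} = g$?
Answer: $625$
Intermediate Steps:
$l^{4}{\left(a \right)} = 5^{4} = 625$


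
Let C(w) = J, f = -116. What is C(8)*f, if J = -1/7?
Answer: 116/7 ≈ 16.571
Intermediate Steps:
J = -1/7 (J = -1*1/7 = -1/7 ≈ -0.14286)
C(w) = -1/7
C(8)*f = -1/7*(-116) = 116/7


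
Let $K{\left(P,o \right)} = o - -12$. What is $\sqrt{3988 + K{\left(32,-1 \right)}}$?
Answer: $\sqrt{3999} \approx 63.238$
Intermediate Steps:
$K{\left(P,o \right)} = 12 + o$ ($K{\left(P,o \right)} = o + 12 = 12 + o$)
$\sqrt{3988 + K{\left(32,-1 \right)}} = \sqrt{3988 + \left(12 - 1\right)} = \sqrt{3988 + 11} = \sqrt{3999}$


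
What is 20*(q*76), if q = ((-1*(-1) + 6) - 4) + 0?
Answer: 4560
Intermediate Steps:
q = 3 (q = ((1 + 6) - 4) + 0 = (7 - 4) + 0 = 3 + 0 = 3)
20*(q*76) = 20*(3*76) = 20*228 = 4560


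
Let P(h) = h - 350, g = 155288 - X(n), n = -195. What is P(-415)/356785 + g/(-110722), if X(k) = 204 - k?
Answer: -381701891/272441026 ≈ -1.4010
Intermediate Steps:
g = 154889 (g = 155288 - (204 - 1*(-195)) = 155288 - (204 + 195) = 155288 - 1*399 = 155288 - 399 = 154889)
P(h) = -350 + h
P(-415)/356785 + g/(-110722) = (-350 - 415)/356785 + 154889/(-110722) = -765*1/356785 + 154889*(-1/110722) = -153/71357 - 5341/3818 = -381701891/272441026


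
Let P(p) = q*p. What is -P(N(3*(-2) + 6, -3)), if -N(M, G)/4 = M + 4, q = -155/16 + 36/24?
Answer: -131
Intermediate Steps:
q = -131/16 (q = -155*1/16 + 36*(1/24) = -155/16 + 3/2 = -131/16 ≈ -8.1875)
N(M, G) = -16 - 4*M (N(M, G) = -4*(M + 4) = -4*(4 + M) = -16 - 4*M)
P(p) = -131*p/16
-P(N(3*(-2) + 6, -3)) = -(-131)*(-16 - 4*(3*(-2) + 6))/16 = -(-131)*(-16 - 4*(-6 + 6))/16 = -(-131)*(-16 - 4*0)/16 = -(-131)*(-16 + 0)/16 = -(-131)*(-16)/16 = -1*131 = -131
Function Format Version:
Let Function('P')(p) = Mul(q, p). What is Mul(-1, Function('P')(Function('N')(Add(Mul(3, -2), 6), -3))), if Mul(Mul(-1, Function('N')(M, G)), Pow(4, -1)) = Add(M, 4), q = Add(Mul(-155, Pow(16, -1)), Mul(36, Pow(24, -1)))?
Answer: -131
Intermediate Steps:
q = Rational(-131, 16) (q = Add(Mul(-155, Rational(1, 16)), Mul(36, Rational(1, 24))) = Add(Rational(-155, 16), Rational(3, 2)) = Rational(-131, 16) ≈ -8.1875)
Function('N')(M, G) = Add(-16, Mul(-4, M)) (Function('N')(M, G) = Mul(-4, Add(M, 4)) = Mul(-4, Add(4, M)) = Add(-16, Mul(-4, M)))
Function('P')(p) = Mul(Rational(-131, 16), p)
Mul(-1, Function('P')(Function('N')(Add(Mul(3, -2), 6), -3))) = Mul(-1, Mul(Rational(-131, 16), Add(-16, Mul(-4, Add(Mul(3, -2), 6))))) = Mul(-1, Mul(Rational(-131, 16), Add(-16, Mul(-4, Add(-6, 6))))) = Mul(-1, Mul(Rational(-131, 16), Add(-16, Mul(-4, 0)))) = Mul(-1, Mul(Rational(-131, 16), Add(-16, 0))) = Mul(-1, Mul(Rational(-131, 16), -16)) = Mul(-1, 131) = -131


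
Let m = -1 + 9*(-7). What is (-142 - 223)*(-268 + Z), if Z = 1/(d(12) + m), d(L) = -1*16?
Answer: 1565193/16 ≈ 97825.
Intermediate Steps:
d(L) = -16
m = -64 (m = -1 - 63 = -64)
Z = -1/80 (Z = 1/(-16 - 64) = 1/(-80) = -1/80 ≈ -0.012500)
(-142 - 223)*(-268 + Z) = (-142 - 223)*(-268 - 1/80) = -365*(-21441/80) = 1565193/16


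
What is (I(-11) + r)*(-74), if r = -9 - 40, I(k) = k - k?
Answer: 3626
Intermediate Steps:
I(k) = 0
r = -49
(I(-11) + r)*(-74) = (0 - 49)*(-74) = -49*(-74) = 3626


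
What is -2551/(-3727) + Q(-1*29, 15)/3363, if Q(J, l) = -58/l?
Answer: 128469029/188008515 ≈ 0.68332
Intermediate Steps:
-2551/(-3727) + Q(-1*29, 15)/3363 = -2551/(-3727) - 58/15/3363 = -2551*(-1/3727) - 58*1/15*(1/3363) = 2551/3727 - 58/15*1/3363 = 2551/3727 - 58/50445 = 128469029/188008515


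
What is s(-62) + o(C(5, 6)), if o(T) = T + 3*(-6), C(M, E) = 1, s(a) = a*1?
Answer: -79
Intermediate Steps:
s(a) = a
o(T) = -18 + T (o(T) = T - 18 = -18 + T)
s(-62) + o(C(5, 6)) = -62 + (-18 + 1) = -62 - 17 = -79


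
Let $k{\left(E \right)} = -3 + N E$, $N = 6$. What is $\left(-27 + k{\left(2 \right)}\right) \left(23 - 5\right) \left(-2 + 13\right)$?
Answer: $-3564$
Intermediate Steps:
$k{\left(E \right)} = -3 + 6 E$
$\left(-27 + k{\left(2 \right)}\right) \left(23 - 5\right) \left(-2 + 13\right) = \left(-27 + \left(-3 + 6 \cdot 2\right)\right) \left(23 - 5\right) \left(-2 + 13\right) = \left(-27 + \left(-3 + 12\right)\right) 18 \cdot 11 = \left(-27 + 9\right) 198 = \left(-18\right) 198 = -3564$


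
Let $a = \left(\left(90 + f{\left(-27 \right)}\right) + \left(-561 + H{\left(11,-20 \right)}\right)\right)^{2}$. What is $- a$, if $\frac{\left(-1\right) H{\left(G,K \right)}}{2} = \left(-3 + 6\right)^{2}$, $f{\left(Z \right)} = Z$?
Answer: $-266256$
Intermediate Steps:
$H{\left(G,K \right)} = -18$ ($H{\left(G,K \right)} = - 2 \left(-3 + 6\right)^{2} = - 2 \cdot 3^{2} = \left(-2\right) 9 = -18$)
$a = 266256$ ($a = \left(\left(90 - 27\right) - 579\right)^{2} = \left(63 - 579\right)^{2} = \left(-516\right)^{2} = 266256$)
$- a = \left(-1\right) 266256 = -266256$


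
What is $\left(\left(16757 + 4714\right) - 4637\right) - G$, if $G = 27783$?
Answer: $-10949$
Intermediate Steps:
$\left(\left(16757 + 4714\right) - 4637\right) - G = \left(\left(16757 + 4714\right) - 4637\right) - 27783 = \left(21471 - 4637\right) - 27783 = 16834 - 27783 = -10949$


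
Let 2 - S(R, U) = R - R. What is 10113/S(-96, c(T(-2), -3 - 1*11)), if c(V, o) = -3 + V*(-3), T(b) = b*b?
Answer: 10113/2 ≈ 5056.5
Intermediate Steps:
T(b) = b²
c(V, o) = -3 - 3*V
S(R, U) = 2 (S(R, U) = 2 - (R - R) = 2 - 1*0 = 2 + 0 = 2)
10113/S(-96, c(T(-2), -3 - 1*11)) = 10113/2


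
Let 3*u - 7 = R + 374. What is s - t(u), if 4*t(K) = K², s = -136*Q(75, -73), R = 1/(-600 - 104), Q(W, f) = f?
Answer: 105193545599/17842176 ≈ 5895.8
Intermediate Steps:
R = -1/704 (R = 1/(-704) = -1/704 ≈ -0.0014205)
s = 9928 (s = -136*(-73) = 9928)
u = 268223/2112 (u = 7/3 + (-1/704 + 374)/3 = 7/3 + (⅓)*(263295/704) = 7/3 + 87765/704 = 268223/2112 ≈ 127.00)
t(K) = K²/4
s - t(u) = 9928 - (268223/2112)²/4 = 9928 - 71943577729/(4*4460544) = 9928 - 1*71943577729/17842176 = 9928 - 71943577729/17842176 = 105193545599/17842176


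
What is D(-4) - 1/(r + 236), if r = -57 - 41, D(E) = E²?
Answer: 2207/138 ≈ 15.993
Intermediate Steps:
r = -98
D(-4) - 1/(r + 236) = (-4)² - 1/(-98 + 236) = 16 - 1/138 = 2207/138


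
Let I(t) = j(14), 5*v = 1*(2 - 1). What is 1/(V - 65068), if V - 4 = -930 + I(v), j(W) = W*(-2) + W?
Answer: -1/66008 ≈ -1.5150e-5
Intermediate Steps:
j(W) = -W (j(W) = -2*W + W = -W)
v = 1/5 (v = (1*(2 - 1))/5 = (1*1)/5 = (1/5)*1 = 1/5 ≈ 0.20000)
I(t) = -14 (I(t) = -1*14 = -14)
V = -940 (V = 4 + (-930 - 14) = 4 - 944 = -940)
1/(V - 65068) = 1/(-940 - 65068) = 1/(-66008) = -1/66008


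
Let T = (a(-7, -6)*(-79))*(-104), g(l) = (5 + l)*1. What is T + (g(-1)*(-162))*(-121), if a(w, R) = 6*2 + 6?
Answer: 226296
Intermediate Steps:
g(l) = 5 + l
a(w, R) = 18 (a(w, R) = 12 + 6 = 18)
T = 147888 (T = (18*(-79))*(-104) = -1422*(-104) = 147888)
T + (g(-1)*(-162))*(-121) = 147888 + ((5 - 1)*(-162))*(-121) = 147888 + (4*(-162))*(-121) = 147888 - 648*(-121) = 147888 + 78408 = 226296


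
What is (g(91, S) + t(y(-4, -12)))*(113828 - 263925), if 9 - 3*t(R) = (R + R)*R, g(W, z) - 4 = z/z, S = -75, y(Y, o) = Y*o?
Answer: 229348216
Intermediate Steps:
g(W, z) = 5 (g(W, z) = 4 + z/z = 4 + 1 = 5)
t(R) = 3 - 2*R²/3 (t(R) = 3 - (R + R)*R/3 = 3 - 2*R*R/3 = 3 - 2*R²/3)
(g(91, S) + t(y(-4, -12)))*(113828 - 263925) = (5 + (3 - 2*(-4*(-12))²/3))*(113828 - 263925) = (5 + (3 - ⅔*48²))*(-150097) = (5 + (3 - ⅔*2304))*(-150097) = (5 + (3 - 1536))*(-150097) = (5 - 1533)*(-150097) = -1528*(-150097) = 229348216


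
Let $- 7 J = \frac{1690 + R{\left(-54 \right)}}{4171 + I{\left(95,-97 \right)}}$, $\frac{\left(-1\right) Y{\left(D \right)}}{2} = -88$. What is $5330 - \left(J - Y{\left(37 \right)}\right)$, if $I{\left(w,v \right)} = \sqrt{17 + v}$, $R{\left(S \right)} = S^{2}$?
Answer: $\frac{95792393944}{17397321} - \frac{2632 i \sqrt{5}}{17397321} \approx 5506.2 - 0.00033829 i$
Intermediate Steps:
$Y{\left(D \right)} = 176$ ($Y{\left(D \right)} = \left(-2\right) \left(-88\right) = 176$)
$J = - \frac{658}{4171 + 4 i \sqrt{5}}$ ($J = - \frac{\left(1690 + \left(-54\right)^{2}\right) \frac{1}{4171 + \sqrt{17 - 97}}}{7} = - \frac{\left(1690 + 2916\right) \frac{1}{4171 + \sqrt{-80}}}{7} = - \frac{4606 \frac{1}{4171 + 4 i \sqrt{5}}}{7} = - \frac{658}{4171 + 4 i \sqrt{5}} \approx -0.15776 + 0.00033829 i$)
$5330 - \left(J - Y{\left(37 \right)}\right) = 5330 - \left(\left(- \frac{2744518}{17397321} + \frac{2632 i \sqrt{5}}{17397321}\right) - 176\right) = 5330 - \left(- \frac{3064673014}{17397321} + \frac{2632 i \sqrt{5}}{17397321}\right) = 5330 + \left(\frac{3064673014}{17397321} - \frac{2632 i \sqrt{5}}{17397321}\right) = \frac{95792393944}{17397321} - \frac{2632 i \sqrt{5}}{17397321}$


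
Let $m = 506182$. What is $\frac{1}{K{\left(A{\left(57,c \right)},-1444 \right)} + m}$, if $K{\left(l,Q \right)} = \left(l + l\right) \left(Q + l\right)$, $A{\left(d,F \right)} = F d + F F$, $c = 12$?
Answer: $- \frac{1}{513914} \approx -1.9458 \cdot 10^{-6}$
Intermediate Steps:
$A{\left(d,F \right)} = F^{2} + F d$ ($A{\left(d,F \right)} = F d + F^{2} = F^{2} + F d$)
$K{\left(l,Q \right)} = 2 l \left(Q + l\right)$
$\frac{1}{K{\left(A{\left(57,c \right)},-1444 \right)} + m} = \frac{1}{2 \cdot 12 \left(12 + 57\right) \left(-1444 + 12 \left(12 + 57\right)\right) + 506182} = \frac{1}{2 \cdot 12 \cdot 69 \left(-1444 + 12 \cdot 69\right) + 506182} = \frac{1}{2 \cdot 828 \left(-1444 + 828\right) + 506182} = \frac{1}{2 \cdot 828 \left(-616\right) + 506182} = \frac{1}{-1020096 + 506182} = \frac{1}{-513914} = - \frac{1}{513914}$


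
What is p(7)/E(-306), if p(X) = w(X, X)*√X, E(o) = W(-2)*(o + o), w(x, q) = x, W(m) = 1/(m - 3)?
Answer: 35*√7/612 ≈ 0.15131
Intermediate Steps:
W(m) = 1/(-3 + m)
E(o) = -2*o/5 (E(o) = (o + o)/(-3 - 2) = (2*o)/(-5) = -2*o/5)
p(X) = X^(3/2) (p(X) = X*√X = X^(3/2))
p(7)/E(-306) = 7^(3/2)/((-⅖*(-306))) = (7*√7)/(612/5) = (7*√7)*(5/612) = 35*√7/612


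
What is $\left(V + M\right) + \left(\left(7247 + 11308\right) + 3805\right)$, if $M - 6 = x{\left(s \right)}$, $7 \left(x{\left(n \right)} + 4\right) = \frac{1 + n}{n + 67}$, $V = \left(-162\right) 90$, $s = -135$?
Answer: $\frac{1852183}{238} \approx 7782.3$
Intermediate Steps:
$V = -14580$
$x{\left(n \right)} = -4 + \frac{1 + n}{7 \left(67 + n\right)}$ ($x{\left(n \right)} = -4 + \frac{\left(1 + n\right) \frac{1}{n + 67}}{7} = -4 + \frac{\left(1 + n\right) \frac{1}{67 + n}}{7} = -4 + \frac{\frac{1}{67 + n} \left(1 + n\right)}{7} = -4 + \frac{1 + n}{7 \left(67 + n\right)}$)
$M = \frac{543}{238}$ ($M = 6 + \frac{3 \left(-625 - -1215\right)}{7 \left(67 - 135\right)} = 6 + \frac{3 \left(-625 + 1215\right)}{7 \left(-68\right)} = 6 + \frac{3}{7} \left(- \frac{1}{68}\right) 590 = 6 - \frac{885}{238} = \frac{543}{238} \approx 2.2815$)
$\left(V + M\right) + \left(\left(7247 + 11308\right) + 3805\right) = \left(-14580 + \frac{543}{238}\right) + \left(\left(7247 + 11308\right) + 3805\right) = - \frac{3469497}{238} + \left(18555 + 3805\right) = - \frac{3469497}{238} + 22360 = \frac{1852183}{238}$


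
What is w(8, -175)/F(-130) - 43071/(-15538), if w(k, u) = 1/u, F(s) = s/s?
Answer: 7521887/2719150 ≈ 2.7663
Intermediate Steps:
F(s) = 1
w(8, -175)/F(-130) - 43071/(-15538) = 1/(-175*1) - 43071/(-15538) = -1/175*1 - 43071*(-1/15538) = -1/175 + 43071/15538 = 7521887/2719150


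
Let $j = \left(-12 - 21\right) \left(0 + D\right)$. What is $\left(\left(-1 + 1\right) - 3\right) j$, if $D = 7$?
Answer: $693$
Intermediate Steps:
$j = -231$ ($j = \left(-12 - 21\right) \left(0 + 7\right) = \left(-33\right) 7 = -231$)
$\left(\left(-1 + 1\right) - 3\right) j = \left(\left(-1 + 1\right) - 3\right) \left(-231\right) = \left(0 - 3\right) \left(-231\right) = \left(-3\right) \left(-231\right) = 693$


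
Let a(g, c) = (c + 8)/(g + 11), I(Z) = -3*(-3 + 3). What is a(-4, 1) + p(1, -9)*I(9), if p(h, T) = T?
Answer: 9/7 ≈ 1.2857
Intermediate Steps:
I(Z) = 0 (I(Z) = -3*0 = 0)
a(g, c) = (8 + c)/(11 + g)
a(-4, 1) + p(1, -9)*I(9) = (8 + 1)/(11 - 4) - 9*0 = 9/7 + 0 = 9/7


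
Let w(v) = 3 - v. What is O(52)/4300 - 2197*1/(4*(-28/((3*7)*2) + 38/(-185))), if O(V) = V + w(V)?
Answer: 1310786577/2081200 ≈ 629.82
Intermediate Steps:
O(V) = 3 (O(V) = V + (3 - V) = 3)
O(52)/4300 - 2197*1/(4*(-28/((3*7)*2) + 38/(-185))) = 3/4300 - 2197*1/(4*(-28/((3*7)*2) + 38/(-185))) = 3*(1/4300) - 2197*1/(4*(-28/(21*2) + 38*(-1/185))) = 3/4300 - 2197*1/(4*(-28/42 - 38/185)) = 3/4300 - 2197*1/(4*(-28*1/42 - 38/185)) = 3/4300 - 2197*1/(4*(-2/3 - 38/185)) = 3/4300 - 2197/(4*(-484/555)) = 3/4300 - 2197/(-1936/555) = 3/4300 - 2197*(-555/1936) = 3/4300 + 1219335/1936 = 1310786577/2081200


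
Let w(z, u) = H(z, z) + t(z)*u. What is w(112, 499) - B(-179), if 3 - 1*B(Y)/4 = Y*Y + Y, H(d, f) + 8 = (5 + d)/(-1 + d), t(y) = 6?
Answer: 4825653/37 ≈ 1.3042e+5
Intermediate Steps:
H(d, f) = -8 + (5 + d)/(-1 + d)
w(z, u) = 6*u + (13 - 7*z)/(-1 + z) (w(z, u) = (13 - 7*z)/(-1 + z) + 6*u = 6*u + (13 - 7*z)/(-1 + z))
B(Y) = 12 - 4*Y - 4*Y² (B(Y) = 12 - 4*(Y*Y + Y) = 12 - 4*(Y² + Y) = 12 - 4*(Y + Y²) = 12 + (-4*Y - 4*Y²) = 12 - 4*Y - 4*Y²)
w(112, 499) - B(-179) = (13 - 7*112 + 6*499*(-1 + 112))/(-1 + 112) - (12 - 4*(-179) - 4*(-179)²) = (13 - 784 + 6*499*111)/111 - (12 + 716 - 4*32041) = (13 - 784 + 332334)/111 - (12 + 716 - 128164) = (1/111)*331563 - 1*(-127436) = 110521/37 + 127436 = 4825653/37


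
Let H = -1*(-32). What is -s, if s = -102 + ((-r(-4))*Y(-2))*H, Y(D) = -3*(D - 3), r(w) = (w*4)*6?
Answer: -45978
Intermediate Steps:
r(w) = 24*w (r(w) = (4*w)*6 = 24*w)
Y(D) = 9 - 3*D (Y(D) = -3*(-3 + D) = 9 - 3*D)
H = 32
s = 45978 (s = -102 + ((-24*(-4))*(9 - 3*(-2)))*32 = -102 + ((-1*(-96))*(9 + 6))*32 = -102 + (96*15)*32 = -102 + 1440*32 = -102 + 46080 = 45978)
-s = -1*45978 = -45978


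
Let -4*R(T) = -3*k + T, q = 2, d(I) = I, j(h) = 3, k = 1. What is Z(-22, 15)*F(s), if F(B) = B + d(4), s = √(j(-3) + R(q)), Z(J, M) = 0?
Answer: 0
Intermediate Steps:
R(T) = ¾ - T/4 (R(T) = -(-3*1 + T)/4 = -(-3 + T)/4 = ¾ - T/4)
s = √13/2 (s = √(3 + (¾ - ¼*2)) = √(3 + (¾ - ½)) = √(3 + ¼) = √(13/4) = √13/2 ≈ 1.8028)
F(B) = 4 + B (F(B) = B + 4 = 4 + B)
Z(-22, 15)*F(s) = 0*(4 + √13/2) = 0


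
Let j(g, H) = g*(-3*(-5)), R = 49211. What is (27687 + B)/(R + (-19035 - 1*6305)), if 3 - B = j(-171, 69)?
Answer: 10085/7957 ≈ 1.2674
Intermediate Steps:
j(g, H) = 15*g (j(g, H) = g*15 = 15*g)
B = 2568 (B = 3 - 15*(-171) = 3 - 1*(-2565) = 3 + 2565 = 2568)
(27687 + B)/(R + (-19035 - 1*6305)) = (27687 + 2568)/(49211 + (-19035 - 1*6305)) = 30255/(49211 + (-19035 - 6305)) = 30255/(49211 - 25340) = 30255/23871 = 30255*(1/23871) = 10085/7957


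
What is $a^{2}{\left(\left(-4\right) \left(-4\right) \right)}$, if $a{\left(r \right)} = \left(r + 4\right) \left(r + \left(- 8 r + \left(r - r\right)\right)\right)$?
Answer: $5017600$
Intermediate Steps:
$a{\left(r \right)} = - 7 r \left(4 + r\right)$ ($a{\left(r \right)} = \left(4 + r\right) \left(r + \left(- 8 r + 0\right)\right) = \left(4 + r\right) \left(r - 8 r\right) = \left(4 + r\right) \left(- 7 r\right) = - 7 r \left(4 + r\right)$)
$a^{2}{\left(\left(-4\right) \left(-4\right) \right)} = \left(- 7 \left(\left(-4\right) \left(-4\right)\right) \left(4 - -16\right)\right)^{2} = \left(\left(-7\right) 16 \left(4 + 16\right)\right)^{2} = \left(\left(-7\right) 16 \cdot 20\right)^{2} = \left(-2240\right)^{2} = 5017600$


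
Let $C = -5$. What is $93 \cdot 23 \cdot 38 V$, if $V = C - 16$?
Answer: $-1706922$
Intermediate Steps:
$V = -21$ ($V = -5 - 16 = -21$)
$93 \cdot 23 \cdot 38 V = 93 \cdot 23 \cdot 38 \left(-21\right) = 93 \cdot 874 \left(-21\right) = 93 \left(-18354\right) = -1706922$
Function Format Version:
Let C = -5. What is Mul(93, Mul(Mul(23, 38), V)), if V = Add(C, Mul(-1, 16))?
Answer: -1706922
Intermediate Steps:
V = -21 (V = Add(-5, Mul(-1, 16)) = Add(-5, -16) = -21)
Mul(93, Mul(Mul(23, 38), V)) = Mul(93, Mul(Mul(23, 38), -21)) = Mul(93, Mul(874, -21)) = Mul(93, -18354) = -1706922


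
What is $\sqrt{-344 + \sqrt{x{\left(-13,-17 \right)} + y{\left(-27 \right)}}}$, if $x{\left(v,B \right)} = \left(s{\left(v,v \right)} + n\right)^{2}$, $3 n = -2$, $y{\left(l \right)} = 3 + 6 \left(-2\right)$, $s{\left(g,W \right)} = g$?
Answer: $\frac{4 i \sqrt{186}}{3} \approx 18.184 i$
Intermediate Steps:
$y{\left(l \right)} = -9$ ($y{\left(l \right)} = 3 - 12 = -9$)
$n = - \frac{2}{3}$ ($n = \frac{1}{3} \left(-2\right) = - \frac{2}{3} \approx -0.66667$)
$x{\left(v,B \right)} = \left(- \frac{2}{3} + v\right)^{2}$ ($x{\left(v,B \right)} = \left(v - \frac{2}{3}\right)^{2} = \left(- \frac{2}{3} + v\right)^{2}$)
$\sqrt{-344 + \sqrt{x{\left(-13,-17 \right)} + y{\left(-27 \right)}}} = \sqrt{-344 + \sqrt{\frac{\left(-2 + 3 \left(-13\right)\right)^{2}}{9} - 9}} = \sqrt{-344 + \sqrt{\frac{\left(-2 - 39\right)^{2}}{9} - 9}} = \sqrt{-344 + \sqrt{\frac{\left(-41\right)^{2}}{9} - 9}} = \sqrt{-344 + \sqrt{\frac{1}{9} \cdot 1681 - 9}} = \sqrt{-344 + \sqrt{\frac{1681}{9} - 9}} = \sqrt{-344 + \sqrt{\frac{1600}{9}}} = \sqrt{-344 + \frac{40}{3}} = \sqrt{- \frac{992}{3}} = \frac{4 i \sqrt{186}}{3}$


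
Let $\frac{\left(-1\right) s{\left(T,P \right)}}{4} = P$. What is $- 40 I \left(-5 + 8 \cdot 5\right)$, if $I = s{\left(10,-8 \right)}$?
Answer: $-44800$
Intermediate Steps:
$s{\left(T,P \right)} = - 4 P$
$I = 32$ ($I = \left(-4\right) \left(-8\right) = 32$)
$- 40 I \left(-5 + 8 \cdot 5\right) = \left(-40\right) 32 \left(-5 + 8 \cdot 5\right) = - 1280 \left(-5 + 40\right) = \left(-1280\right) 35 = -44800$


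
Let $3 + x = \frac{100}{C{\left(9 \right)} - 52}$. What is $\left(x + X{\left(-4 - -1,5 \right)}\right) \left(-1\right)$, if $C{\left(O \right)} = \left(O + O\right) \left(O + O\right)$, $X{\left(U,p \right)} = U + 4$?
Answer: $\frac{111}{68} \approx 1.6324$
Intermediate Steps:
$X{\left(U,p \right)} = 4 + U$
$C{\left(O \right)} = 4 O^{2}$ ($C{\left(O \right)} = 2 O 2 O = 4 O^{2}$)
$x = - \frac{179}{68}$ ($x = -3 + \frac{100}{4 \cdot 9^{2} - 52} = -3 + \frac{100}{4 \cdot 81 - 52} = -3 + \frac{100}{324 - 52} = -3 + \frac{100}{272} = -3 + 100 \cdot \frac{1}{272} = -3 + \frac{25}{68} = - \frac{179}{68} \approx -2.6324$)
$\left(x + X{\left(-4 - -1,5 \right)}\right) \left(-1\right) = \left(- \frac{179}{68} + \left(4 - 3\right)\right) \left(-1\right) = \left(- \frac{179}{68} + 1\right) \left(-1\right) = \left(- \frac{111}{68}\right) \left(-1\right) = \frac{111}{68}$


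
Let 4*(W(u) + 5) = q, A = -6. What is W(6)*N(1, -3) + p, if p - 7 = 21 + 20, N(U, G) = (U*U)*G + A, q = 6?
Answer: 159/2 ≈ 79.500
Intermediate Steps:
W(u) = -7/2 (W(u) = -5 + (1/4)*6 = -5 + 3/2 = -7/2)
N(U, G) = -6 + G*U**2 (N(U, G) = (U*U)*G - 6 = U**2*G - 6 = G*U**2 - 6 = -6 + G*U**2)
p = 48 (p = 7 + (21 + 20) = 7 + 41 = 48)
W(6)*N(1, -3) + p = -7*(-6 - 3*1**2)/2 + 48 = -7*(-6 - 3*1)/2 + 48 = -7*(-6 - 3)/2 + 48 = -7/2*(-9) + 48 = 63/2 + 48 = 159/2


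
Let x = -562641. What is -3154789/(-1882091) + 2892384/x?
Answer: -1222905419065/352980520777 ≈ -3.4645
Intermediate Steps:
-3154789/(-1882091) + 2892384/x = -3154789/(-1882091) + 2892384/(-562641) = -3154789*(-1/1882091) + 2892384*(-1/562641) = 3154789/1882091 - 964128/187547 = -1222905419065/352980520777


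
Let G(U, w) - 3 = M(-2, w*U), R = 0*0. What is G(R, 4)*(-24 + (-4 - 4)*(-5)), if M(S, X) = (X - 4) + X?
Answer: -16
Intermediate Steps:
R = 0
M(S, X) = -4 + 2*X (M(S, X) = (-4 + X) + X = -4 + 2*X)
G(U, w) = -1 + 2*U*w (G(U, w) = 3 + (-4 + 2*(w*U)) = 3 + (-4 + 2*(U*w)) = 3 + (-4 + 2*U*w) = -1 + 2*U*w)
G(R, 4)*(-24 + (-4 - 4)*(-5)) = (-1 + 2*0*4)*(-24 + (-4 - 4)*(-5)) = (-1 + 0)*(-24 - 8*(-5)) = -(-24 + 40) = -1*16 = -16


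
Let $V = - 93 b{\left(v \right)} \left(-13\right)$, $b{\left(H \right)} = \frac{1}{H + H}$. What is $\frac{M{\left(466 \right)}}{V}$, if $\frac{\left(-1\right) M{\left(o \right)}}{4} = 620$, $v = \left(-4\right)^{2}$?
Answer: $- \frac{2560}{39} \approx -65.641$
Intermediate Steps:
$v = 16$
$b{\left(H \right)} = \frac{1}{2 H}$
$M{\left(o \right)} = -2480$ ($M{\left(o \right)} = \left(-4\right) 620 = -2480$)
$V = \frac{1209}{32}$ ($V = - 93 \frac{1}{2 \cdot 16} \left(-13\right) = - 93 \cdot \frac{1}{2} \cdot \frac{1}{16} \left(-13\right) = \left(-93\right) \frac{1}{32} \left(-13\right) = \left(- \frac{93}{32}\right) \left(-13\right) = \frac{1209}{32} \approx 37.781$)
$\frac{M{\left(466 \right)}}{V} = - \frac{2480}{\frac{1209}{32}} = \left(-2480\right) \frac{32}{1209} = - \frac{2560}{39}$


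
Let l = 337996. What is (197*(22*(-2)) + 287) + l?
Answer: 329615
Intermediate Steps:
(197*(22*(-2)) + 287) + l = (197*(22*(-2)) + 287) + 337996 = (197*(-44) + 287) + 337996 = (-8668 + 287) + 337996 = -8381 + 337996 = 329615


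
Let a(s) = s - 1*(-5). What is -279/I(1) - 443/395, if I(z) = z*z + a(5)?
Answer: -115078/4345 ≈ -26.485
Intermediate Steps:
a(s) = 5 + s (a(s) = s + 5 = 5 + s)
I(z) = 10 + z**2 (I(z) = z*z + (5 + 5) = z**2 + 10 = 10 + z**2)
-279/I(1) - 443/395 = -279/(10 + 1**2) - 443/395 = -279/(10 + 1) - 443*1/395 = -279/11 - 443/395 = -115078/4345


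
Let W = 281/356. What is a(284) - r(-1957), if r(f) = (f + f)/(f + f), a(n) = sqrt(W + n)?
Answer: -1 + 3*sqrt(1002585)/178 ≈ 15.876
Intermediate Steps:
W = 281/356 (W = 281*(1/356) = 281/356 ≈ 0.78933)
a(n) = sqrt(281/356 + n)
r(f) = 1 (r(f) = (2*f)/((2*f)) = (2*f)*(1/(2*f)) = 1)
a(284) - r(-1957) = sqrt(25009 + 31684*284)/178 - 1*1 = sqrt(25009 + 8998256)/178 - 1 = sqrt(9023265)/178 - 1 = (3*sqrt(1002585))/178 - 1 = 3*sqrt(1002585)/178 - 1 = -1 + 3*sqrt(1002585)/178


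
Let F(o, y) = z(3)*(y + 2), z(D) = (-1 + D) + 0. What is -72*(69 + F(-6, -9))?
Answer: -3960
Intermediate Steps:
z(D) = -1 + D
F(o, y) = 4 + 2*y (F(o, y) = (-1 + 3)*(y + 2) = 2*(2 + y) = 4 + 2*y)
-72*(69 + F(-6, -9)) = -72*(69 + (4 + 2*(-9))) = -72*(69 + (4 - 18)) = -72*(69 - 14) = -72*55 = -3960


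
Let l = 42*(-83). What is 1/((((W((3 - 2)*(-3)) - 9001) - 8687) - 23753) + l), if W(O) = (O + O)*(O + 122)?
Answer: -1/45641 ≈ -2.1910e-5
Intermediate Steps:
W(O) = 2*O*(122 + O) (W(O) = (2*O)*(122 + O) = 2*O*(122 + O))
l = -3486
1/((((W((3 - 2)*(-3)) - 9001) - 8687) - 23753) + l) = 1/((((2*((3 - 2)*(-3))*(122 + (3 - 2)*(-3)) - 9001) - 8687) - 23753) - 3486) = 1/((((2*(1*(-3))*(122 + 1*(-3)) - 9001) - 8687) - 23753) - 3486) = 1/((((2*(-3)*(122 - 3) - 9001) - 8687) - 23753) - 3486) = 1/((((2*(-3)*119 - 9001) - 8687) - 23753) - 3486) = 1/((((-714 - 9001) - 8687) - 23753) - 3486) = 1/(((-9715 - 8687) - 23753) - 3486) = 1/((-18402 - 23753) - 3486) = 1/(-42155 - 3486) = 1/(-45641) = -1/45641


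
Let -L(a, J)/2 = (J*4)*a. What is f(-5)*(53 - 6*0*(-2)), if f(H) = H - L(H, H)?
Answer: 10335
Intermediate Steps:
L(a, J) = -8*J*a (L(a, J) = -2*J*4*a = -2*4*J*a = -8*J*a)
f(H) = H + 8*H² (f(H) = H - (-8)*H*H = H - (-8)*H² = H + 8*H²)
f(-5)*(53 - 6*0*(-2)) = (-5*(1 + 8*(-5)))*(53 - 6*0*(-2)) = (-5*(1 - 40))*(53 - 0*(-2)) = (-5*(-39))*(53 - 1*0) = 195*(53 + 0) = 195*53 = 10335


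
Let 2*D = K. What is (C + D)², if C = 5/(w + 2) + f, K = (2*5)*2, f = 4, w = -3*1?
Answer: 81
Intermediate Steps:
w = -3
K = 20 (K = 10*2 = 20)
D = 10 (D = (½)*20 = 10)
C = -1 (C = 5/(-3 + 2) + 4 = 5/(-1) + 4 = 5*(-1) + 4 = -5 + 4 = -1)
(C + D)² = (-1 + 10)² = 9² = 81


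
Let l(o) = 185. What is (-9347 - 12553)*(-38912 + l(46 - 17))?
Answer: 848121300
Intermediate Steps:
(-9347 - 12553)*(-38912 + l(46 - 17)) = (-9347 - 12553)*(-38912 + 185) = -21900*(-38727) = 848121300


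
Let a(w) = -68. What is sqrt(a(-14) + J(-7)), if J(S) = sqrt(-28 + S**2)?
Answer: sqrt(-68 + sqrt(21)) ≈ 7.9635*I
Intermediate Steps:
sqrt(a(-14) + J(-7)) = sqrt(-68 + sqrt(-28 + (-7)**2)) = sqrt(-68 + sqrt(-28 + 49)) = sqrt(-68 + sqrt(21))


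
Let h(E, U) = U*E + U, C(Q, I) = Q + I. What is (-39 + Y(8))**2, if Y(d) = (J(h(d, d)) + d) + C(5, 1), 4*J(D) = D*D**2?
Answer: 8702464369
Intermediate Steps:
C(Q, I) = I + Q
h(E, U) = U + E*U (h(E, U) = E*U + U = U + E*U)
J(D) = D**3/4 (J(D) = (D*D**2)/4 = D**3/4)
Y(d) = 6 + d + d**3*(1 + d)**3/4 (Y(d) = ((d*(1 + d))**3/4 + d) + (1 + 5) = ((d**3*(1 + d)**3)/4 + d) + 6 = (d**3*(1 + d)**3/4 + d) + 6 = (d + d**3*(1 + d)**3/4) + 6 = 6 + d + d**3*(1 + d)**3/4)
(-39 + Y(8))**2 = (-39 + (6 + 8 + (1/4)*8**3*(1 + 8)**3))**2 = (-39 + (6 + 8 + (1/4)*512*9**3))**2 = (-39 + (6 + 8 + (1/4)*512*729))**2 = (-39 + (6 + 8 + 93312))**2 = (-39 + 93326)**2 = 93287**2 = 8702464369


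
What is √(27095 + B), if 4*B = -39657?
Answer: √68723/2 ≈ 131.08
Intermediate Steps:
B = -39657/4 (B = (¼)*(-39657) = -39657/4 ≈ -9914.3)
√(27095 + B) = √(27095 - 39657/4) = √(68723/4) = √68723/2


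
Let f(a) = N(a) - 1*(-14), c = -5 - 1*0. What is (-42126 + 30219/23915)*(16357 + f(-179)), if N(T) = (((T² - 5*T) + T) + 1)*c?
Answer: 148511827513749/23915 ≈ 6.2100e+9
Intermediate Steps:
c = -5 (c = -5 + 0 = -5)
N(T) = -5 - 5*T² + 20*T (N(T) = (((T² - 5*T) + T) + 1)*(-5) = ((T² - 4*T) + 1)*(-5) = (1 + T² - 4*T)*(-5) = -5 - 5*T² + 20*T)
f(a) = 9 - 5*a² + 20*a (f(a) = (-5 - 5*a² + 20*a) - 1*(-14) = (-5 - 5*a² + 20*a) + 14 = 9 - 5*a² + 20*a)
(-42126 + 30219/23915)*(16357 + f(-179)) = (-42126 + 30219/23915)*(16357 + (9 - 5*(-179)² + 20*(-179))) = (-42126 + 30219*(1/23915))*(16357 + (9 - 5*32041 - 3580)) = (-42126 + 30219/23915)*(16357 + (9 - 160205 - 3580)) = -1007413071*(16357 - 163776)/23915 = -1007413071/23915*(-147419) = 148511827513749/23915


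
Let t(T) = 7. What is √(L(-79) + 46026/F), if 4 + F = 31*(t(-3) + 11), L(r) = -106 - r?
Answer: 3*√478102/277 ≈ 7.4886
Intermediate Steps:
F = 554 (F = -4 + 31*(7 + 11) = -4 + 31*18 = -4 + 558 = 554)
√(L(-79) + 46026/F) = √((-106 - 1*(-79)) + 46026/554) = √((-106 + 79) + 46026*(1/554)) = √(-27 + 23013/277) = √(15534/277) = 3*√478102/277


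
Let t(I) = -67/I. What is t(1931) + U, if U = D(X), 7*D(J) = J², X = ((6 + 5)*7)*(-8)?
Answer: 104675581/1931 ≈ 54208.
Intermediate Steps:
X = -616 (X = (11*7)*(-8) = 77*(-8) = -616)
D(J) = J²/7
U = 54208 (U = (⅐)*(-616)² = (⅐)*379456 = 54208)
t(1931) + U = -67/1931 + 54208 = 104675581/1931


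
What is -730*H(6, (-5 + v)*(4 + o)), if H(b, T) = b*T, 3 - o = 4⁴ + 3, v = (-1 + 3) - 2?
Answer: -5518800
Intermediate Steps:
v = 0 (v = 2 - 2 = 0)
o = -256 (o = 3 - (4⁴ + 3) = 3 - (256 + 3) = 3 - 1*259 = 3 - 259 = -256)
H(b, T) = T*b
-730*H(6, (-5 + v)*(4 + o)) = -730*(-5 + 0)*(4 - 256)*6 = -730*(-5*(-252))*6 = -919800*6 = -730*7560 = -5518800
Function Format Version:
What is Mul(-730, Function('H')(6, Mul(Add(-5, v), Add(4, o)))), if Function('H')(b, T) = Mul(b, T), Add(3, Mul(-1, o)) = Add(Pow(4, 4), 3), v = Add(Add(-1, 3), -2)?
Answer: -5518800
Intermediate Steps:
v = 0 (v = Add(2, -2) = 0)
o = -256 (o = Add(3, Mul(-1, Add(Pow(4, 4), 3))) = Add(3, Mul(-1, Add(256, 3))) = Add(3, Mul(-1, 259)) = Add(3, -259) = -256)
Function('H')(b, T) = Mul(T, b)
Mul(-730, Function('H')(6, Mul(Add(-5, v), Add(4, o)))) = Mul(-730, Mul(Mul(Add(-5, 0), Add(4, -256)), 6)) = Mul(-730, Mul(Mul(-5, -252), 6)) = Mul(-730, Mul(1260, 6)) = Mul(-730, 7560) = -5518800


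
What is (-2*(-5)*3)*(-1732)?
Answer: -51960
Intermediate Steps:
(-2*(-5)*3)*(-1732) = (10*3)*(-1732) = 30*(-1732) = -51960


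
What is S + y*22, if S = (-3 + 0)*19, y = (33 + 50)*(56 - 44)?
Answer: 21855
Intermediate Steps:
y = 996 (y = 83*12 = 996)
S = -57 (S = -3*19 = -57)
S + y*22 = -57 + 996*22 = -57 + 21912 = 21855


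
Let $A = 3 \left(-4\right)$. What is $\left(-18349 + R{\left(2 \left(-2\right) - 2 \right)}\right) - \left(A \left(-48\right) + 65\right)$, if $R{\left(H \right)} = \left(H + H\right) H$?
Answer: $-18918$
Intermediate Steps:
$R{\left(H \right)} = 2 H^{2}$ ($R{\left(H \right)} = 2 H H = 2 H^{2}$)
$A = -12$
$\left(-18349 + R{\left(2 \left(-2\right) - 2 \right)}\right) - \left(A \left(-48\right) + 65\right) = \left(-18349 + 2 \left(2 \left(-2\right) - 2\right)^{2}\right) - \left(\left(-12\right) \left(-48\right) + 65\right) = \left(-18349 + 2 \left(-4 - 2\right)^{2}\right) - \left(576 + 65\right) = \left(-18349 + 2 \left(-6\right)^{2}\right) - 641 = \left(-18349 + 2 \cdot 36\right) - 641 = \left(-18349 + 72\right) - 641 = -18277 - 641 = -18918$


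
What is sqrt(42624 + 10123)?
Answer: sqrt(52747) ≈ 229.67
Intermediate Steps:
sqrt(42624 + 10123) = sqrt(52747)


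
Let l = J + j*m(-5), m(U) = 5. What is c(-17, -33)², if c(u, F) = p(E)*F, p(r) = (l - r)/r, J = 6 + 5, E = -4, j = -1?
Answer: 27225/4 ≈ 6806.3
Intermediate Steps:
J = 11
l = 6 (l = 11 - 1*5 = 11 - 5 = 6)
p(r) = (6 - r)/r
c(u, F) = -5*F/2 (c(u, F) = ((6 - 1*(-4))/(-4))*F = (-(6 + 4)/4)*F = (-¼*10)*F = -5*F/2)
c(-17, -33)² = (-5/2*(-33))² = (165/2)² = 27225/4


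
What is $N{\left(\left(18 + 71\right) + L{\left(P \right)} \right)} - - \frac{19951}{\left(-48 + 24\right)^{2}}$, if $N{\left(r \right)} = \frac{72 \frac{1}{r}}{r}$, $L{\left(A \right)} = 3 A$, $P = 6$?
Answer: $\frac{228460471}{6594624} \approx 34.643$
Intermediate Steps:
$N{\left(r \right)} = \frac{72}{r^{2}}$
$N{\left(\left(18 + 71\right) + L{\left(P \right)} \right)} - - \frac{19951}{\left(-48 + 24\right)^{2}} = \frac{72}{\left(\left(18 + 71\right) + 3 \cdot 6\right)^{2}} - - \frac{19951}{\left(-48 + 24\right)^{2}} = \frac{72}{\left(89 + 18\right)^{2}} - - \frac{19951}{\left(-24\right)^{2}} = \frac{72}{11449} - - \frac{19951}{576} = \frac{72}{11449} + \frac{19951}{576} = \frac{228460471}{6594624}$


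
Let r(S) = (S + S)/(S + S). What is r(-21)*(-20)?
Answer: -20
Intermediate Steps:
r(S) = 1 (r(S) = (2*S)/((2*S)) = (2*S)*(1/(2*S)) = 1)
r(-21)*(-20) = 1*(-20) = -20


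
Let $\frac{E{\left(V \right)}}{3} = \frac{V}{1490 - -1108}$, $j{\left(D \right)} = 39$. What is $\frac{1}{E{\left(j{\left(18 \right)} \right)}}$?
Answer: $\frac{866}{39} \approx 22.205$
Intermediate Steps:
$E{\left(V \right)} = \frac{V}{866}$ ($E{\left(V \right)} = 3 \frac{V}{1490 - -1108} = 3 \frac{V}{1490 + 1108} = 3 \frac{V}{2598} = \frac{V}{866}$)
$\frac{1}{E{\left(j{\left(18 \right)} \right)}} = \frac{1}{\frac{1}{866} \cdot 39} = \frac{1}{\frac{39}{866}} = \frac{866}{39}$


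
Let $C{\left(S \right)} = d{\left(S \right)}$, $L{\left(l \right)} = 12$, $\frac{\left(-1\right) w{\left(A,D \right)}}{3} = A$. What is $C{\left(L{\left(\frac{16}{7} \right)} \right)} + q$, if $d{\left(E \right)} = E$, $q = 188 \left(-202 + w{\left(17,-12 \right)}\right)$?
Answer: $-47552$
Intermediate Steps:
$w{\left(A,D \right)} = - 3 A$
$q = -47564$ ($q = 188 \left(-202 - 51\right) = 188 \left(-253\right) = -47564$)
$C{\left(S \right)} = S$
$C{\left(L{\left(\frac{16}{7} \right)} \right)} + q = 12 - 47564 = -47552$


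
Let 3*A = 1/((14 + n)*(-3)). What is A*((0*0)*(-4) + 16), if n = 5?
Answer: -16/171 ≈ -0.093567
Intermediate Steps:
A = -1/171 (A = (1/((14 + 5)*(-3)))/3 = (-⅓/19)/3 = ((1/19)*(-⅓))/3 = (⅓)*(-1/57) = -1/171 ≈ -0.0058480)
A*((0*0)*(-4) + 16) = -((0*0)*(-4) + 16)/171 = -(0*(-4) + 16)/171 = -(0 + 16)/171 = -1/171*16 = -16/171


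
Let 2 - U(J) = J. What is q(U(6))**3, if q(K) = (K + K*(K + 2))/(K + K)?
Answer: -1/8 ≈ -0.12500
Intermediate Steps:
U(J) = 2 - J
q(K) = (K + K*(2 + K))/(2*K) (q(K) = (K + K*(2 + K))/((2*K)) = (K + K*(2 + K))*(1/(2*K)) = (K + K*(2 + K))/(2*K))
q(U(6))**3 = (3/2 + (2 - 1*6)/2)**3 = (3/2 + (2 - 6)/2)**3 = (3/2 + (1/2)*(-4))**3 = (3/2 - 2)**3 = (-1/2)**3 = -1/8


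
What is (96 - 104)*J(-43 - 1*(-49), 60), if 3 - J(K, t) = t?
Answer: 456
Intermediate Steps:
J(K, t) = 3 - t
(96 - 104)*J(-43 - 1*(-49), 60) = (96 - 104)*(3 - 1*60) = -8*(3 - 60) = -8*(-57) = 456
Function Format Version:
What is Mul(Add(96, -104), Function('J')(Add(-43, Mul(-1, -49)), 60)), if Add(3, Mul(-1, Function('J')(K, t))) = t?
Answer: 456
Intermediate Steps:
Function('J')(K, t) = Add(3, Mul(-1, t))
Mul(Add(96, -104), Function('J')(Add(-43, Mul(-1, -49)), 60)) = Mul(Add(96, -104), Add(3, Mul(-1, 60))) = Mul(-8, Add(3, -60)) = Mul(-8, -57) = 456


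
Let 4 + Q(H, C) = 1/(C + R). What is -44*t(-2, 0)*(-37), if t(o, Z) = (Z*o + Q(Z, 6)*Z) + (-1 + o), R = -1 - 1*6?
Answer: -4884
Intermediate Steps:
R = -7 (R = -1 - 6 = -7)
Q(H, C) = -4 + 1/(-7 + C) (Q(H, C) = -4 + 1/(C - 7) = -4 + 1/(-7 + C))
t(o, Z) = -1 + o - 5*Z + Z*o (t(o, Z) = (Z*o + ((29 - 4*6)/(-7 + 6))*Z) + (-1 + o) = (Z*o + ((29 - 24)/(-1))*Z) + (-1 + o) = (Z*o + (-1*5)*Z) + (-1 + o) = (Z*o - 5*Z) + (-1 + o) = (-5*Z + Z*o) + (-1 + o) = -1 + o - 5*Z + Z*o)
-44*t(-2, 0)*(-37) = -44*(-1 - 2 - 5*0 + 0*(-2))*(-37) = -44*(-1 - 2 + 0 + 0)*(-37) = -44*(-3)*(-37) = 132*(-37) = -4884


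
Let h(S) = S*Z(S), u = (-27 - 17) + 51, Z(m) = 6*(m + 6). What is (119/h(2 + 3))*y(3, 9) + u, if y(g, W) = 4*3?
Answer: 623/55 ≈ 11.327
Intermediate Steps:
Z(m) = 36 + 6*m (Z(m) = 6*(6 + m) = 36 + 6*m)
u = 7 (u = -44 + 51 = 7)
h(S) = S*(36 + 6*S)
y(g, W) = 12
(119/h(2 + 3))*y(3, 9) + u = (119/((6*(2 + 3)*(6 + (2 + 3)))))*12 + 7 = (119/((6*5*(6 + 5))))*12 + 7 = (119/((6*5*11)))*12 + 7 = (119/330)*12 + 7 = 238/55 + 7 = 623/55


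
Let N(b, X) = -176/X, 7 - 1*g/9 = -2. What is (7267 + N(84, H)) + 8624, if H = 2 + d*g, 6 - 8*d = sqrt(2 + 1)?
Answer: 3691106195/232321 - 114048*sqrt(3)/232321 ≈ 15887.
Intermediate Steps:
d = 3/4 - sqrt(3)/8 (d = 3/4 - sqrt(2 + 1)/8 = 3/4 - sqrt(3)/8 ≈ 0.53349)
g = 81 (g = 63 - 9*(-2) = 63 + 18 = 81)
H = 251/4 - 81*sqrt(3)/8 (H = 2 + (3/4 - sqrt(3)/8)*81 = 2 + (243/4 - 81*sqrt(3)/8) = 251/4 - 81*sqrt(3)/8 ≈ 45.213)
(7267 + N(84, H)) + 8624 = (7267 - 176/(251/4 - 81*sqrt(3)/8)) + 8624 = 15891 - 176/(251/4 - 81*sqrt(3)/8)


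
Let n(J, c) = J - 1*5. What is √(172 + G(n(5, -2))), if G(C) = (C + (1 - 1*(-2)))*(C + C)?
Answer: 2*√43 ≈ 13.115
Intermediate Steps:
n(J, c) = -5 + J (n(J, c) = J - 5 = -5 + J)
G(C) = 2*C*(3 + C) (G(C) = (C + (1 + 2))*(2*C) = (C + 3)*(2*C) = (3 + C)*(2*C) = 2*C*(3 + C))
√(172 + G(n(5, -2))) = √(172 + 2*(-5 + 5)*(3 + (-5 + 5))) = √(172 + 2*0*(3 + 0)) = √(172 + 2*0*3) = √(172 + 0) = √172 = 2*√43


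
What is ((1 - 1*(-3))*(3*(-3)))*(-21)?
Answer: 756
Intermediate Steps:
((1 - 1*(-3))*(3*(-3)))*(-21) = ((1 + 3)*(-9))*(-21) = (4*(-9))*(-21) = -36*(-21) = 756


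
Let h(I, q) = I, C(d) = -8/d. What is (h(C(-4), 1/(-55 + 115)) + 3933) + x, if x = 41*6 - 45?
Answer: 4136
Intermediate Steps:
x = 201 (x = 246 - 45 = 201)
(h(C(-4), 1/(-55 + 115)) + 3933) + x = (-8/(-4) + 3933) + 201 = (-8*(-¼) + 3933) + 201 = (2 + 3933) + 201 = 3935 + 201 = 4136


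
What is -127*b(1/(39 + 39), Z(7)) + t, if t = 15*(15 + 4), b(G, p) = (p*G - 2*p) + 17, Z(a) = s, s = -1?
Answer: -165857/78 ≈ -2126.4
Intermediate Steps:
Z(a) = -1
b(G, p) = 17 - 2*p + G*p (b(G, p) = (G*p - 2*p) + 17 = (-2*p + G*p) + 17 = 17 - 2*p + G*p)
t = 285 (t = 15*19 = 285)
-127*b(1/(39 + 39), Z(7)) + t = -127*(17 - 2*(-1) - 1/(39 + 39)) + 285 = -127*(17 + 2 - 1/78) + 285 = -127*1481/78 + 285 = -188087/78 + 285 = -165857/78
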